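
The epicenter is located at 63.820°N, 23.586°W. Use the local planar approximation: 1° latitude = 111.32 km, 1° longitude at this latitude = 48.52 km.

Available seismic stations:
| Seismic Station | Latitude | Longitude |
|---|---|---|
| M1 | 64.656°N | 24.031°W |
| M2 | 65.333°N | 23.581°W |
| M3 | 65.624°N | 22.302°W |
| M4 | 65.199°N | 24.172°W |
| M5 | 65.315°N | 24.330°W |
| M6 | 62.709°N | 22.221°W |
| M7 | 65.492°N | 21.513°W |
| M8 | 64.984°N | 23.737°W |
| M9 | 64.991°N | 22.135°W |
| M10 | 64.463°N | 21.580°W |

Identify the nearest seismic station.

Distances from 63.820°N, 23.586°W:
M1: √((0.836·111.32)² + (-0.445·48.52)²) = √(8660.81875 + 466.18855) = 95.535 km
M2: √((1.513·111.32)² + (0.005·48.52)²) = √(28367.70823 + 0.05885) = 168.427 km
M3: √((1.804·111.32)² + (1.284·48.52)²) = √(40329.18650 + 3881.25013) = 210.263 km
M4: √((1.379·111.32)² + (-0.586·48.52)²) = √(23565.40607 + 808.41957) = 156.121 km
M5: √((1.495·111.32)² + (-0.744·48.52)²) = √(27696.74807 + 1303.12914) = 170.294 km
M6: √((-1.111·111.32)² + (1.365·48.52)²) = √(15295.88160 + 4386.38641) = 140.294 km
M7: √((1.672·111.32)² + (2.073·48.52)²) = √(34643.27502 + 10116.73068) = 211.566 km
M8: √((1.164·111.32)² + (-0.151·48.52)²) = √(16790.06417 + 53.67790) = 129.783 km
M9: √((1.171·111.32)² + (1.451·48.52)²) = √(16992.61374 + 4956.51482) = 148.152 km
M10: √((0.643·111.32)² + (2.006·48.52)²) = √(5123.51888 + 9473.34692) = 120.817 km
Minimum: M1 at 95.535 km.

M1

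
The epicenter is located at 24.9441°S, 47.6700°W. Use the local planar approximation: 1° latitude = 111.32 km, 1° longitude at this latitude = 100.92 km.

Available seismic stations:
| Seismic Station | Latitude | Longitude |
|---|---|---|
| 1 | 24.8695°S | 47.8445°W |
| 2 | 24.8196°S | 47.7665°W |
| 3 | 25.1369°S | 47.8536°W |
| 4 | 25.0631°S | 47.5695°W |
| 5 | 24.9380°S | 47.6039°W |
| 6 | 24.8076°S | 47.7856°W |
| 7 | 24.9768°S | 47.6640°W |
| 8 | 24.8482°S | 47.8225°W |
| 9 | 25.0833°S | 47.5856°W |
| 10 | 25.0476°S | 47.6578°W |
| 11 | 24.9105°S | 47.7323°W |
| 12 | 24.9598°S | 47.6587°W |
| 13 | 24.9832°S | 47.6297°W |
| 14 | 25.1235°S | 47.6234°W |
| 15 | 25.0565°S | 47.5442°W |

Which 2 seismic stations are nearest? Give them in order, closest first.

12, 7

Distances from 24.9441°S, 47.6700°W:
1: √((0.0746·111.32)² + (-0.1745·100.92)²) = √(68.964255 + 310.131119) = 19.4704 km
2: √((0.1245·111.32)² + (-0.0965·100.92)²) = √(192.081305 + 94.843836) = 16.9389 km
3: √((-0.1928·111.32)² + (-0.1836·100.92)²) = √(460.638735 + 343.320580) = 28.3542 km
4: √((-0.1190·111.32)² + (0.1005·100.92)²) = √(175.485129 + 102.869495) = 16.6840 km
5: √((0.0061·111.32)² + (0.0661·100.92)²) = √(0.461112 + 44.499733) = 6.7053 km
6: √((0.1365·111.32)² + (-0.1156·100.92)²) = √(230.893495 + 136.103769) = 19.1572 km
7: √((-0.0327·111.32)² + (0.0060·100.92)²) = √(13.250794 + 0.366654) = 3.6902 km
8: √((0.0959·111.32)² + (-0.1525·100.92)²) = √(113.968179 + 236.861334) = 18.7304 km
9: √((-0.1392·111.32)² + (0.0844·100.92)²) = √(240.118082 + 72.550327) = 17.6824 km
10: √((-0.1035·111.32)² + (0.0122·100.92)²) = √(132.747727 + 1.515913) = 11.5872 km
11: √((0.0336·111.32)² + (-0.0623·100.92)²) = √(13.990233 + 39.530342) = 7.3158 km
12: √((-0.0157·111.32)² + (0.0113·100.92)²) = √(3.054539 + 1.300503) = 2.0869 km
13: √((-0.0391·111.32)² + (0.0403·100.92)²) = √(18.945231 + 16.541107) = 5.9570 km
14: √((-0.1794·111.32)² + (0.0466·100.92)²) = √(398.833172 + 22.117005) = 20.5171 km
15: √((-0.1124·111.32)² + (0.1258·100.92)²) = √(156.559353 + 161.181713) = 17.8253 km
Sorted: 12 (2.0869 km) < 7 (3.6902 km) < 13 (5.9570 km) < 5 (6.7053 km) < …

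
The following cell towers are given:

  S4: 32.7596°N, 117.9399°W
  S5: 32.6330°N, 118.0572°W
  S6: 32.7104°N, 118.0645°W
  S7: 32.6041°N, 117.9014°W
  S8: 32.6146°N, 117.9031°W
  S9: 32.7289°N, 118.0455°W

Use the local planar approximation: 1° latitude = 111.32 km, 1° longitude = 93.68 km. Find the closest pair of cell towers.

Pairwise distances:
S4–S5: 17.8708 km
S4–S6: 12.8936 km
S4–S7: 17.6820 km
S4–S8: 16.5054 km
S4–S9: 10.4663 km
S5–S6: 8.6433 km
S5–S7: 14.9457 km
S5–S8: 14.5807 km
S5–S9: 10.7317 km
S6–S7: 19.3257 km
S6–S8: 18.5025 km
S6–S9: 2.7220 km
S7–S8: 1.1797 km
S7–S9: 19.3711 km
S8–S9: 18.4351 km
Closest pair: S7–S8 at 1.1797 km.

S7 and S8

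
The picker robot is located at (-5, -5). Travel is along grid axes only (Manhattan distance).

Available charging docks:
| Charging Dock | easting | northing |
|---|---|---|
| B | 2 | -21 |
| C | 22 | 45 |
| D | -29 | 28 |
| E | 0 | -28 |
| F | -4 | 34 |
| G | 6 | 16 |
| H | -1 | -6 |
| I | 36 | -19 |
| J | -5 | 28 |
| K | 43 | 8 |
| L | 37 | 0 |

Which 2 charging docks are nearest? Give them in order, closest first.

Distances from (-5, -5):
B: |7| + |-16| = 7 + 16 = 23
C: |27| + |50| = 27 + 50 = 77
D: |-24| + |33| = 24 + 33 = 57
E: |5| + |-23| = 5 + 23 = 28
F: |1| + |39| = 1 + 39 = 40
G: |11| + |21| = 11 + 21 = 32
H: |4| + |-1| = 4 + 1 = 5
I: |41| + |-14| = 41 + 14 = 55
J: |0| + |33| = 0 + 33 = 33
K: |48| + |13| = 48 + 13 = 61
L: |42| + |5| = 42 + 5 = 47
Sorted: H (5) < B (23) < E (28) < G (32) < …

H, B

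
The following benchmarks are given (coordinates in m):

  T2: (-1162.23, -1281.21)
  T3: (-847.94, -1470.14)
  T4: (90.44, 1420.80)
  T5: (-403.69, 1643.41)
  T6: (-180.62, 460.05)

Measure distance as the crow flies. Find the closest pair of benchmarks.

T2 and T3

Pairwise distances:
T2–T3: 366.71 m
T2–T4: 2978.26 m
T2–T5: 3021.39 m
T2–T6: 1998.89 m
T3–T4: 3039.42 m
T3–T5: 3145.08 m
T3–T6: 2042.29 m
T4–T5: 541.96 m
T4–T6: 998.26 m
T5–T6: 1204.20 m
Closest pair: T2–T3 at 366.71 m.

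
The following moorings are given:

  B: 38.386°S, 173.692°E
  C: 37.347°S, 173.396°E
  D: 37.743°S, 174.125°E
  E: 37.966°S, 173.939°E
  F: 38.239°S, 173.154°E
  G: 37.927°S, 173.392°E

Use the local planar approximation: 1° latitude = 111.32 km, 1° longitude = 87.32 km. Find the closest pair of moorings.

D and E

Pairwise distances:
B–C: √((1.039·111.32)² + (-0.296·87.32)²) = √(13377.57796 + 668.05293) = 118.514 km
B–D: √((0.643·111.32)² + (0.433·87.32)²) = √(5123.51888 + 1429.56283) = 80.951 km
B–E: √((0.420·111.32)² + (0.247·87.32)²) = √(2185.97392 + 465.18035) = 51.489 km
B–F: √((0.147·111.32)² + (-0.538·87.32)²) = √(267.78181 + 2206.94752) = 49.747 km
B–G: √((0.459·111.32)² + (-0.300·87.32)²) = √(2610.78895 + 686.23042) = 57.420 km
C–D: √((-0.396·111.32)² + (0.729·87.32)²) = √(1943.28620 + 4052.12198) = 77.430 km
C–E: √((-0.619·111.32)² + (0.543·87.32)²) = √(4748.18567 + 2248.15947) = 83.644 km
C–F: √((-0.892·111.32)² + (-0.242·87.32)²) = √(9859.98159 + 446.53776) = 101.521 km
C–G: √((-0.580·111.32)² + (-0.004·87.32)²) = √(4168.71670 + 0.12200) = 64.567 km
D–E: √((-0.223·111.32)² + (-0.186·87.32)²) = √(616.24885 + 263.78697) = 29.665 km
D–F: √((-0.496·111.32)² + (-0.971·87.32)²) = √(3048.66530 + 7188.95746) = 101.181 km
D–G: √((-0.184·111.32)² + (-0.733·87.32)²) = √(419.54837 + 4096.71171) = 67.203 km
E–F: √((-0.273·111.32)² + (-0.785·87.32)²) = √(923.57398 + 4698.58153) = 74.981 km
E–G: √((0.039·111.32)² + (-0.547·87.32)²) = √(18.84845 + 2281.40352) = 47.961 km
F–G: √((0.312·111.32)² + (0.238·87.32)²) = √(1206.30071 + 431.89817) = 40.475 km
Closest pair: D–E at 29.665 km.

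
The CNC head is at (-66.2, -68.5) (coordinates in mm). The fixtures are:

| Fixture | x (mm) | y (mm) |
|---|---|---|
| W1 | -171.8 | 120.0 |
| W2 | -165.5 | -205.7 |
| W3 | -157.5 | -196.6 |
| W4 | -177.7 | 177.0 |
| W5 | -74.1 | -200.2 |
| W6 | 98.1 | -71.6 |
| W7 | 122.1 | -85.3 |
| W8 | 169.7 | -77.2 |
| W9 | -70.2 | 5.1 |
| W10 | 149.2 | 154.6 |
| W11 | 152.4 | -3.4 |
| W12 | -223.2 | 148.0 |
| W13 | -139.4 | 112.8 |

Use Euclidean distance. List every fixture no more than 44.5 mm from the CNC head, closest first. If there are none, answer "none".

Distances from (-66.2, -68.5):
W1: √((-105.6)² + (188.5)²) = √(11151.360 + 35532.250) = 216.1 mm
W2: √((-99.3)² + (-137.2)²) = √(9860.490 + 18823.840) = 169.4 mm
W3: √((-91.3)² + (-128.1)²) = √(8335.690 + 16409.610) = 157.3 mm
W4: √((-111.5)² + (245.5)²) = √(12432.250 + 60270.250) = 269.6 mm
W5: √((-7.9)² + (-131.7)²) = √(62.410 + 17344.890) = 131.9 mm
W6: √((164.3)² + (-3.1)²) = √(26994.490 + 9.610) = 164.3 mm
W7: √((188.3)² + (-16.8)²) = √(35456.890 + 282.240) = 189.0 mm
W8: √((235.9)² + (-8.7)²) = √(55648.810 + 75.690) = 236.1 mm
W9: √((-4.0)² + (73.6)²) = √(16.000 + 5416.960) = 73.7 mm
W10: √((215.4)² + (223.1)²) = √(46397.160 + 49773.610) = 310.1 mm
W11: √((218.6)² + (65.1)²) = √(47785.960 + 4238.010) = 228.1 mm
W12: √((-157.0)² + (216.5)²) = √(24649.000 + 46872.250) = 267.4 mm
W13: √((-73.2)² + (181.3)²) = √(5358.240 + 32869.690) = 195.5 mm
Threshold 44.5 mm: none within range.

none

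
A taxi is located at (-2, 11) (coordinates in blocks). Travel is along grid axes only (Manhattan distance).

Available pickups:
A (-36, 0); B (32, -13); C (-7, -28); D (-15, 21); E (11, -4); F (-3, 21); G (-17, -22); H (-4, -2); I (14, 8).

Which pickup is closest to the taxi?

Distances from (-2, 11):
A: |-34| + |-11| = 34 + 11 = 45 blocks
B: |34| + |-24| = 34 + 24 = 58 blocks
C: |-5| + |-39| = 5 + 39 = 44 blocks
D: |-13| + |10| = 13 + 10 = 23 blocks
E: |13| + |-15| = 13 + 15 = 28 blocks
F: |-1| + |10| = 1 + 10 = 11 blocks
G: |-15| + |-33| = 15 + 33 = 48 blocks
H: |-2| + |-13| = 2 + 13 = 15 blocks
I: |16| + |-3| = 16 + 3 = 19 blocks
Minimum: F at 11 blocks.

F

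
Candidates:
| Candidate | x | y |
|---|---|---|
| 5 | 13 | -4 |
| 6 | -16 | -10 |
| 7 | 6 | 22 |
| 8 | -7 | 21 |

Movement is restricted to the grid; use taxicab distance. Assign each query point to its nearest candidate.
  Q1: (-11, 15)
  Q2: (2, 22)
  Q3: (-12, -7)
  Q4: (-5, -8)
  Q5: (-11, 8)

Q1→8; Q2→7; Q3→6; Q4→6; Q5→8

Q1 at (-11, 15):
  5: |24| + |-19| = 24 + 19 = 43
  6: |-5| + |-25| = 5 + 25 = 30
  7: |17| + |7| = 17 + 7 = 24
  8: |4| + |6| = 4 + 6 = 10
  → nearest: 8 (10)
Q2 at (2, 22):
  5: |11| + |-26| = 11 + 26 = 37
  6: |-18| + |-32| = 18 + 32 = 50
  7: |4| + |0| = 4 + 0 = 4
  8: |-9| + |-1| = 9 + 1 = 10
  → nearest: 7 (4)
Q3 at (-12, -7):
  5: |25| + |3| = 25 + 3 = 28
  6: |-4| + |-3| = 4 + 3 = 7
  7: |18| + |29| = 18 + 29 = 47
  8: |5| + |28| = 5 + 28 = 33
  → nearest: 6 (7)
Q4 at (-5, -8):
  5: |18| + |4| = 18 + 4 = 22
  6: |-11| + |-2| = 11 + 2 = 13
  7: |11| + |30| = 11 + 30 = 41
  8: |-2| + |29| = 2 + 29 = 31
  → nearest: 6 (13)
Q5 at (-11, 8):
  5: |24| + |-12| = 24 + 12 = 36
  6: |-5| + |-18| = 5 + 18 = 23
  7: |17| + |14| = 17 + 14 = 31
  8: |4| + |13| = 4 + 13 = 17
  → nearest: 8 (17)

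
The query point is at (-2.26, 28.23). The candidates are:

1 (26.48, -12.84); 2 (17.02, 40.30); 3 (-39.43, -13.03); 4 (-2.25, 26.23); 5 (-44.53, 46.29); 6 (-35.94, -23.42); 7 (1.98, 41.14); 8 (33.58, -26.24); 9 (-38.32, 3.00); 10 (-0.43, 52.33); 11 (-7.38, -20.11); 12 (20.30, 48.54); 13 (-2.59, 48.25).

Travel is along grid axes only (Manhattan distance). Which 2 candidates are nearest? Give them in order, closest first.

Distances from (-2.26, 28.23):
1: |28.74| + |-41.07| = 28.74 + 41.07 = 69.81
2: |19.28| + |12.07| = 19.28 + 12.07 = 31.35
3: |-37.17| + |-41.26| = 37.17 + 41.26 = 78.43
4: |0.01| + |-2.00| = 0.01 + 2.00 = 2.01
5: |-42.27| + |18.06| = 42.27 + 18.06 = 60.33
6: |-33.68| + |-51.65| = 33.68 + 51.65 = 85.33
7: |4.24| + |12.91| = 4.24 + 12.91 = 17.15
8: |35.84| + |-54.47| = 35.84 + 54.47 = 90.31
9: |-36.06| + |-25.23| = 36.06 + 25.23 = 61.29
10: |1.83| + |24.10| = 1.83 + 24.10 = 25.93
11: |-5.12| + |-48.34| = 5.12 + 48.34 = 53.46
12: |22.56| + |20.31| = 22.56 + 20.31 = 42.87
13: |-0.33| + |20.02| = 0.33 + 20.02 = 20.35
Sorted: 4 (2.01) < 7 (17.15) < 13 (20.35) < 10 (25.93) < …

4, 7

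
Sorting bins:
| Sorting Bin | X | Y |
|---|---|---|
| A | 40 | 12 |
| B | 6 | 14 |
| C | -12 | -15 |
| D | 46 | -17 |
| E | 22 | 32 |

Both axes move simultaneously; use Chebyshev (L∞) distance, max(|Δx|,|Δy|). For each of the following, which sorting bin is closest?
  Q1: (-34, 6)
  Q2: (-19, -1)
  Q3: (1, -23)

Q1 at (-34, 6):
  A: max(|74|, |6|) = 74
  B: max(|40|, |8|) = 40
  C: max(|22|, |-21|) = 22
  D: max(|80|, |-23|) = 80
  E: max(|56|, |26|) = 56
  → nearest: C (22)
Q2 at (-19, -1):
  A: max(|59|, |13|) = 59
  B: max(|25|, |15|) = 25
  C: max(|7|, |-14|) = 14
  D: max(|65|, |-16|) = 65
  E: max(|41|, |33|) = 41
  → nearest: C (14)
Q3 at (1, -23):
  A: max(|39|, |35|) = 39
  B: max(|5|, |37|) = 37
  C: max(|-13|, |8|) = 13
  D: max(|45|, |6|) = 45
  E: max(|21|, |55|) = 55
  → nearest: C (13)

Q1→C; Q2→C; Q3→C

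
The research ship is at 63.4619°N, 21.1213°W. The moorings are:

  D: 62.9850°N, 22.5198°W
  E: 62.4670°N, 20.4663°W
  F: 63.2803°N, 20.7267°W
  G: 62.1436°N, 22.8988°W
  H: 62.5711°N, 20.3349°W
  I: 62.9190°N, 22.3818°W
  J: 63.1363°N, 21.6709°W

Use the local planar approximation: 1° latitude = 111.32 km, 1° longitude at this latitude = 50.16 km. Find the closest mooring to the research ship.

F

Distances from 63.4619°N, 21.1213°W:
D: √((-0.4769·111.32)² + (-1.3985·50.16)²) = √(2818.389682 + 4920.848530) = 87.9729 km
E: √((-0.9949·111.32)² + (0.6550·50.16)²) = √(12266.064867 + 1079.437883) = 115.5227 km
F: √((-0.1816·111.32)² + (0.3946·50.16)²) = √(408.675012 + 391.768233) = 28.2921 km
G: √((-1.3183·111.32)² + (-1.7775·50.16)²) = √(21536.488796 + 7949.398608) = 171.7146 km
H: √((-0.8908·111.32)² + (0.7864·50.16)²) = √(9833.470337 + 1555.973031) = 106.7213 km
I: √((-0.5429·111.32)² + (-1.2605·50.16)²) = √(3652.465132 + 3997.613064) = 87.4647 km
J: √((-0.3256·111.32)² + (-0.5496·50.16)²) = √(1313.757438 + 759.991095) = 45.5384 km
Minimum: F at 28.2921 km.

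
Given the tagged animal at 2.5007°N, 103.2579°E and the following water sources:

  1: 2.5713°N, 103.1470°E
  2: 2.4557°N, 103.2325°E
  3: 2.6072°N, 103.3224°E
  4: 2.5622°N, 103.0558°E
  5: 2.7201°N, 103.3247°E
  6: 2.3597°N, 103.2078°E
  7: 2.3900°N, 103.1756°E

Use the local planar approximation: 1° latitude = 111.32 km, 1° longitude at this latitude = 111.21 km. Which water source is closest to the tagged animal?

2

Distances from 2.5007°N, 103.2579°E:
1: 14.6244 km
2: 5.7509 km
3: 13.8567 km
4: 23.4951 km
5: 25.5284 km
6: 16.6557 km
7: 15.3502 km
Minimum: 2 at 5.7509 km.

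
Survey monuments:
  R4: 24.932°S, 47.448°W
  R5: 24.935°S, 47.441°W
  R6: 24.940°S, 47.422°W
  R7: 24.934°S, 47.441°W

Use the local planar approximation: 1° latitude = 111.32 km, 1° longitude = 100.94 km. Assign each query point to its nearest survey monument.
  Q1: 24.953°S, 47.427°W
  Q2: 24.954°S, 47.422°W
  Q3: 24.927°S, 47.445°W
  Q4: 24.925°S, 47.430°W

Q1→R6; Q2→R6; Q3→R4; Q4→R7

Q1 at 24.953°S, 47.427°W:
  R4: 3.156 km
  R5: 2.452 km
  R6: 1.533 km
  R7: 2.544 km
  → nearest: R6 (1.533 km)
Q2 at 24.954°S, 47.422°W:
  R4: 3.590 km
  R5: 2.855 km
  R6: 1.558 km
  R7: 2.939 km
  → nearest: R6 (1.558 km)
Q3 at 24.927°S, 47.445°W:
  R4: 0.634 km
  R5: 0.978 km
  R6: 2.736 km
  R7: 0.878 km
  → nearest: R4 (0.634 km)
Q4 at 24.925°S, 47.430°W:
  R4: 1.977 km
  R5: 1.572 km
  R6: 1.855 km
  R7: 1.496 km
  → nearest: R7 (1.496 km)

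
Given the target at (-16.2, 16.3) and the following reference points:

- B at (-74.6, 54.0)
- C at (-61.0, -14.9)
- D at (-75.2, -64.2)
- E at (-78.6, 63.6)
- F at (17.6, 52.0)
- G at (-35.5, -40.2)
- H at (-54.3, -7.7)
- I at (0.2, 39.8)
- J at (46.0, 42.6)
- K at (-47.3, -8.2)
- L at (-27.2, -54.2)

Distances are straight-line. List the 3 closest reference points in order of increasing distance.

I, K, H

Distances from (-16.2, 16.3):
B: 69.5
C: 54.6
D: 99.8
E: 78.3
F: 49.2
G: 59.7
H: 45.0
I: 28.7
J: 67.5
K: 39.6
L: 71.4
Sorted: I (28.7) < K (39.6) < H (45.0) < F (49.2) < C (54.6) < …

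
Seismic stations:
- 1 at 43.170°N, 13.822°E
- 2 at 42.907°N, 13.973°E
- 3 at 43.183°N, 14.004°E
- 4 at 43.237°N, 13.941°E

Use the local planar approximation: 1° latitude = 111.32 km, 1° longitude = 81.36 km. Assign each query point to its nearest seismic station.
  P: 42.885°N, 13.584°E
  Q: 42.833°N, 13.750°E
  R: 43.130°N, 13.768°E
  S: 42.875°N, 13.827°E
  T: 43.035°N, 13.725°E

P→2; Q→2; R→1; S→2; T→1

P at 42.885°N, 13.584°E:
  1: √((0.285·111.32)² + (0.238·81.36)²) = √(1006.55177 + 374.95210) = 37.169 km
  2: √((0.022·111.32)² + (0.389·81.36)²) = √(5.99780 + 1001.66173) = 31.744 km
  3: √((0.298·111.32)² + (0.420·81.36)²) = √(1100.47181 + 1167.67091) = 47.625 km
  4: √((0.352·111.32)² + (0.357·81.36)²) = √(1535.43601 + 843.64223) = 48.776 km
  → nearest: 2 (31.744 km)
Q at 42.833°N, 13.750°E:
  1: √((0.337·111.32)² + (0.072·81.36)²) = √(1407.36322 + 34.31523) = 37.969 km
  2: √((0.074·111.32)² + (0.223·81.36)²) = √(67.85937 + 329.17861) = 19.926 km
  3: √((0.350·111.32)² + (0.254·81.36)²) = √(1518.03744 + 427.06041) = 44.103 km
  4: √((0.404·111.32)² + (0.191·81.36)²) = √(2022.59591 + 241.48414) = 47.582 km
  → nearest: 2 (19.926 km)
R at 43.130°N, 13.768°E:
  1: √((0.040·111.32)² + (0.054·81.36)²) = √(19.82743 + 19.30232) = 6.255 km
  2: √((-0.223·111.32)² + (0.205·81.36)²) = √(616.24885 + 278.18237) = 29.907 km
  3: √((0.053·111.32)² + (0.236·81.36)²) = √(34.80953 + 368.67686) = 20.087 km
  4: √((0.107·111.32)² + (0.173·81.36)²) = √(141.87764 + 198.11351) = 18.439 km
  → nearest: 1 (6.255 km)
S at 42.875°N, 13.827°E:
  1: √((0.295·111.32)² + (-0.005·81.36)²) = √(1078.42619 + 0.16549) = 32.842 km
  2: √((0.032·111.32)² + (0.146·81.36)²) = √(12.68955 + 141.10019) = 12.401 km
  3: √((0.308·111.32)² + (0.177·81.36)²) = √(1175.56820 + 207.38074) = 37.188 km
  4: √((0.362·111.32)² + (0.114·81.36)²) = √(1623.91591 + 86.02637) = 41.351 km
  → nearest: 2 (12.401 km)
T at 43.035°N, 13.725°E:
  1: √((0.135·111.32)² + (0.097·81.36)²) = √(225.84680 + 62.28240) = 16.974 km
  2: √((-0.128·111.32)² + (0.248·81.36)²) = √(203.03286 + 407.12263) = 24.701 km
  3: √((0.148·111.32)² + (0.279·81.36)²) = √(271.43749 + 515.26458) = 28.048 km
  4: √((0.202·111.32)² + (0.216·81.36)²) = √(505.64898 + 308.83704) = 28.539 km
  → nearest: 1 (16.974 km)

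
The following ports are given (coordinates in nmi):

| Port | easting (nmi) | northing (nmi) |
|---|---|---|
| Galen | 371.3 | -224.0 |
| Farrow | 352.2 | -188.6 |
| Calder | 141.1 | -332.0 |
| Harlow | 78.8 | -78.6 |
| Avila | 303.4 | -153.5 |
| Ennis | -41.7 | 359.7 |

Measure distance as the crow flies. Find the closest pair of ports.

Pairwise distances:
Galen–Farrow: 40.2 nmi
Galen–Calder: 254.3 nmi
Galen–Harlow: 326.6 nmi
Galen–Avila: 97.9 nmi
Galen–Ennis: 715.0 nmi
Farrow–Calder: 255.2 nmi
Farrow–Harlow: 294.7 nmi
Farrow–Avila: 60.1 nmi
Farrow–Ennis: 675.1 nmi
Calder–Harlow: 260.9 nmi
Calder–Avila: 241.3 nmi
Calder–Ennis: 715.4 nmi
Harlow–Avila: 236.8 nmi
Harlow–Ennis: 454.6 nmi
Avila–Ennis: 618.4 nmi
Closest pair: Galen–Farrow at 40.2 nmi.

Galen and Farrow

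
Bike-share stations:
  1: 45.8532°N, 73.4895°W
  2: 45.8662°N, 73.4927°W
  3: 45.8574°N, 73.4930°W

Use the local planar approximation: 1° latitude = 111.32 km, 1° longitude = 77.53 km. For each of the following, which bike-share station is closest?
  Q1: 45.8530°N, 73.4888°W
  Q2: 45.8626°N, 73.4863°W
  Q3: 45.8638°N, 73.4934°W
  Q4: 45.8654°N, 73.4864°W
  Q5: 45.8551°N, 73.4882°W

Q1 at 45.8530°N, 73.4888°W:
  1: √((0.0002·111.32)² + (-0.0007·77.53)²) = √(0.000496 + 0.002945) = 0.0587 km
  2: √((0.0132·111.32)² + (-0.0039·77.53)²) = √(2.159207 + 0.091426) = 1.5002 km
  3: √((0.0044·111.32)² + (-0.0042·77.53)²) = √(0.239912 + 0.106032) = 0.5882 km
  → nearest: 1 (0.0587 km)
Q2 at 45.8626°N, 73.4863°W:
  1: √((-0.0094·111.32)² + (-0.0032·77.53)²) = √(1.094970 + 0.061552) = 1.0754 km
  2: √((0.0036·111.32)² + (-0.0064·77.53)²) = √(0.160602 + 0.246207) = 0.6378 km
  3: √((-0.0052·111.32)² + (-0.0067·77.53)²) = √(0.335084 + 0.269829) = 0.7778 km
  → nearest: 2 (0.6378 km)
Q3 at 45.8638°N, 73.4934°W:
  1: √((-0.0106·111.32)² + (0.0039·77.53)²) = √(1.392381 + 0.091426) = 1.2181 km
  2: √((0.0024·111.32)² + (0.0007·77.53)²) = √(0.071379 + 0.002945) = 0.2726 km
  3: √((-0.0064·111.32)² + (0.0004·77.53)²) = √(0.507582 + 0.000962) = 0.7131 km
  → nearest: 2 (0.2726 km)
Q4 at 45.8654°N, 73.4864°W:
  1: √((-0.0122·111.32)² + (-0.0031·77.53)²) = √(1.844446 + 0.057765) = 1.3792 km
  2: √((0.0008·111.32)² + (-0.0063·77.53)²) = √(0.007931 + 0.238573) = 0.4965 km
  3: √((-0.0080·111.32)² + (-0.0066·77.53)²) = √(0.793097 + 0.261835) = 1.0271 km
  → nearest: 2 (0.4965 km)
Q5 at 45.8551°N, 73.4882°W:
  1: √((-0.0019·111.32)² + (-0.0013·77.53)²) = √(0.044736 + 0.010158) = 0.2343 km
  2: √((0.0111·111.32)² + (-0.0045·77.53)²) = √(1.526836 + 0.121721) = 1.2840 km
  3: √((0.0023·111.32)² + (-0.0048·77.53)²) = √(0.065554 + 0.138491) = 0.4517 km
  → nearest: 1 (0.2343 km)

Q1→1; Q2→2; Q3→2; Q4→2; Q5→1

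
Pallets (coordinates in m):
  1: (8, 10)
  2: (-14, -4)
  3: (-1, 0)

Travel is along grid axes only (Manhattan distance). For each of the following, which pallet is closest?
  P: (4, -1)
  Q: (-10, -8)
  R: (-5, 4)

P at (4, -1):
  1: |4| + |11| = 4 + 11 = 15 m
  2: |-18| + |-3| = 18 + 3 = 21 m
  3: |-5| + |1| = 5 + 1 = 6 m
  → nearest: 3 (6 m)
Q at (-10, -8):
  1: |18| + |18| = 18 + 18 = 36 m
  2: |-4| + |4| = 4 + 4 = 8 m
  3: |9| + |8| = 9 + 8 = 17 m
  → nearest: 2 (8 m)
R at (-5, 4):
  1: |13| + |6| = 13 + 6 = 19 m
  2: |-9| + |-8| = 9 + 8 = 17 m
  3: |4| + |-4| = 4 + 4 = 8 m
  → nearest: 3 (8 m)

P→3; Q→2; R→3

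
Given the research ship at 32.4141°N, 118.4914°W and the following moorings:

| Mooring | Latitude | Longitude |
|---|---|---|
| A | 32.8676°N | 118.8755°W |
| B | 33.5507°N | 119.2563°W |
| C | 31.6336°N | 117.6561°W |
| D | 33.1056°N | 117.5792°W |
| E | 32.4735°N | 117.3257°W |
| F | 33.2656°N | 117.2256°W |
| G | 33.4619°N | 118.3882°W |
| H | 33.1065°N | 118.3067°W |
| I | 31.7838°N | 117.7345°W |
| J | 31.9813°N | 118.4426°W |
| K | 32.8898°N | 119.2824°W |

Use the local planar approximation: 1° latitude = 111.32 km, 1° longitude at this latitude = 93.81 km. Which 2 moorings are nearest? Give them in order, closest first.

Distances from 32.4141°N, 118.4914°W:
A: 62.0236 km
B: 145.4570 km
C: 117.0011 km
D: 115.1017 km
E: 109.5541 km
F: 151.9383 km
G: 117.0422 km
H: 79.0014 km
I: 99.8239 km
J: 48.3963 km
K: 91.1615 km
Sorted: J (48.3963 km) < A (62.0236 km) < H (79.0014 km) < K (91.1615 km) < …

J, A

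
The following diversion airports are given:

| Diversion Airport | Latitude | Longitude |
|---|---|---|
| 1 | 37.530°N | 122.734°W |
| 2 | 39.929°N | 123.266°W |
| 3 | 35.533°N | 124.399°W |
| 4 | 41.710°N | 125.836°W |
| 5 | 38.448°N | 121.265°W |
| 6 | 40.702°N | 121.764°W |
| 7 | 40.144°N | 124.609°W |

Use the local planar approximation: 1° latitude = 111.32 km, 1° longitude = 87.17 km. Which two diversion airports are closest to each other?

Pairwise distances:
1–2: 271.053 km
1–3: 265.490 km
1–4: 538.180 km
1–5: 163.831 km
1–6: 363.090 km
1–7: 333.750 km
2–3: 499.230 km
2–4: 299.158 km
2–5: 240.011 km
2–6: 156.675 km
2–7: 119.491 km
3–4: 698.940 km
3–5: 424.184 km
3–6: 619.564 km
3–7: 513.623 km
4–5: 539.097 km
4–6: 372.270 km
4–7: 204.524 km
5–6: 254.658 km
5–7: 347.297 km
6–7: 255.660 km
Closest pair: 2–7 at 119.491 km.

2 and 7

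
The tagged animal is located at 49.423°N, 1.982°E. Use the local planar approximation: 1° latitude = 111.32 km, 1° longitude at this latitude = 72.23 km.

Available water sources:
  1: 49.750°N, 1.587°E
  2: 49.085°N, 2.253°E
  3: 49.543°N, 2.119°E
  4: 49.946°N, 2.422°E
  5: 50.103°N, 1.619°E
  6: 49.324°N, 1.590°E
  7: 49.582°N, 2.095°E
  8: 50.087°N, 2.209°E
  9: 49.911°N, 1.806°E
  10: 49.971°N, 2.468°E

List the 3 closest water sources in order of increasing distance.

Distances from 49.423°N, 1.982°E:
1: 46.250 km
2: 42.413 km
3: 16.624 km
4: 66.330 km
5: 80.110 km
6: 30.383 km
7: 19.491 km
8: 75.713 km
9: 55.792 km
10: 70.382 km
Sorted: 3 (16.624 km) < 7 (19.491 km) < 6 (30.383 km) < 2 (42.413 km) < 1 (46.250 km) < …

3, 7, 6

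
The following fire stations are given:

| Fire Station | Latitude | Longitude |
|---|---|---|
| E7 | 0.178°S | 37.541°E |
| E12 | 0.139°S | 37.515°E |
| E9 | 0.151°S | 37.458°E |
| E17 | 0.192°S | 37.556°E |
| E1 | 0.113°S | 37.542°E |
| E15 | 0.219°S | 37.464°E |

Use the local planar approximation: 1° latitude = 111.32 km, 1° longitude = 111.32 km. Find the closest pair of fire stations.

E7 and E17

Pairwise distances:
E7–E17: 2.284 km
E12–E1: 4.173 km
E7–E12: 5.218 km
E12–E9: 6.484 km
E7–E1: 7.237 km
E12–E17: 7.459 km
E9–E15: 7.599 km
E17–E1: 8.931 km
E7–E15: 9.711 km
E7–E9: 9.716 km
E9–E1: 10.263 km
E12–E15: 10.561 km
E17–E15: 10.673 km
E9–E17: 11.826 km
E1–E15: 14.650 km
Closest pair: E7–E17 at 2.284 km.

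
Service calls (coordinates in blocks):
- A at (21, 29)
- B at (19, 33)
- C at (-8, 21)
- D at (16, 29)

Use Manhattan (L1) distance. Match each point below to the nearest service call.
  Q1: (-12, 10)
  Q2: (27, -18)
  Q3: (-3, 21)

Q1 at (-12, 10):
  A: 52 blocks
  B: 54 blocks
  C: 15 blocks
  D: 47 blocks
  → nearest: C (15 blocks)
Q2 at (27, -18):
  A: 53 blocks
  B: 59 blocks
  C: 74 blocks
  D: 58 blocks
  → nearest: A (53 blocks)
Q3 at (-3, 21):
  A: 32 blocks
  B: 34 blocks
  C: 5 blocks
  D: 27 blocks
  → nearest: C (5 blocks)

Q1→C; Q2→A; Q3→C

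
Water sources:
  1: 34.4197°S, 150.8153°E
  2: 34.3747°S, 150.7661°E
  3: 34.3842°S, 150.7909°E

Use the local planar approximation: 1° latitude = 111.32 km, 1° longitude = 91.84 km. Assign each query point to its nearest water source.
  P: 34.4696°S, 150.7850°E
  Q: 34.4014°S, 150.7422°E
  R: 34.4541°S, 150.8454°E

P→1; Q→2; R→1

P at 34.4696°S, 150.7850°E:
  1: 6.2129 km
  2: 10.7059 km
  3: 9.5222 km
  → nearest: 1 (6.2129 km)
Q at 34.4014°S, 150.7422°E:
  1: 7.0158 km
  2: 3.6949 km
  3: 4.8652 km
  → nearest: 2 (3.6949 km)
R at 34.4541°S, 150.8454°E:
  1: 4.7229 km
  2: 11.4527 km
  3: 9.2521 km
  → nearest: 1 (4.7229 km)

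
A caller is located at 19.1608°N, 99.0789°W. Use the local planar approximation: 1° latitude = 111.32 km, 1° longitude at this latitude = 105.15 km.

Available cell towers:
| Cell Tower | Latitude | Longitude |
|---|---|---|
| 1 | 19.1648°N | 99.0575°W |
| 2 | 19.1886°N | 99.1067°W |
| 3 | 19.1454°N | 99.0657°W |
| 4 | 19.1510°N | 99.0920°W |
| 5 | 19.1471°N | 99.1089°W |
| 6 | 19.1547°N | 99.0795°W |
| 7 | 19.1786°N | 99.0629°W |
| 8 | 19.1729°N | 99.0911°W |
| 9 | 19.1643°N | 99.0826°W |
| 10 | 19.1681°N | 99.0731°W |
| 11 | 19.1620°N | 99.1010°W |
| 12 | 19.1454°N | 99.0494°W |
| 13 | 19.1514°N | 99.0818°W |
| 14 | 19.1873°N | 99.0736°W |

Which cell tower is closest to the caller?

9

Distances from 19.1608°N, 99.0789°W:
1: 2.2938 km
2: 4.2570 km
3: 2.2058 km
4: 1.7571 km
5: 3.5038 km
6: 0.6820 km
7: 2.5994 km
8: 1.8601 km
9: 0.5506 km
10: 1.0160 km
11: 2.3277 km
12: 3.5441 km
13: 1.0899 km
14: 3.0022 km
Minimum: 9 at 0.5506 km.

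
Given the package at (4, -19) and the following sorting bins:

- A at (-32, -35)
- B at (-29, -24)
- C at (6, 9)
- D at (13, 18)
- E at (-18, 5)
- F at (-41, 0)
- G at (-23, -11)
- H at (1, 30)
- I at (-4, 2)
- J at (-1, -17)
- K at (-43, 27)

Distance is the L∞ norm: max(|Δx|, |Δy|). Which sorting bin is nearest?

J

Distances from (4, -19):
A: max(|-36|, |-16|) = 36
B: max(|-33|, |-5|) = 33
C: max(|2|, |28|) = 28
D: max(|9|, |37|) = 37
E: max(|-22|, |24|) = 24
F: max(|-45|, |19|) = 45
G: max(|-27|, |8|) = 27
H: max(|-3|, |49|) = 49
I: max(|-8|, |21|) = 21
J: max(|-5|, |2|) = 5
K: max(|-47|, |46|) = 47
Minimum: J at 5.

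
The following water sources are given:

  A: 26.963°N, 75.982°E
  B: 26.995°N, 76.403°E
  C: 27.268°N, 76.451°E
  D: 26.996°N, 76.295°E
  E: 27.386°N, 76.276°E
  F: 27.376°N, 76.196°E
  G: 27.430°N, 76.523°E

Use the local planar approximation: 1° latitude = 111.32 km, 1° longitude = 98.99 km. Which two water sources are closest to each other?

E and F

Pairwise distances:
A–B: 41.827 km
A–C: 57.517 km
A–D: 31.201 km
A–E: 55.356 km
A–F: 50.621 km
A–G: 74.636 km
B–C: 30.760 km
B–D: 10.691 km
B–E: 45.305 km
B–F: 47.103 km
B–G: 49.860 km
C–D: 33.990 km
C–E: 21.740 km
C–F: 27.959 km
C–G: 19.391 km
D–E: 43.456 km
D–F: 43.422 km
D–G: 53.325 km
E–F: 7.997 km
E–G: 24.936 km
F–G: 32.923 km
Closest pair: E–F at 7.997 km.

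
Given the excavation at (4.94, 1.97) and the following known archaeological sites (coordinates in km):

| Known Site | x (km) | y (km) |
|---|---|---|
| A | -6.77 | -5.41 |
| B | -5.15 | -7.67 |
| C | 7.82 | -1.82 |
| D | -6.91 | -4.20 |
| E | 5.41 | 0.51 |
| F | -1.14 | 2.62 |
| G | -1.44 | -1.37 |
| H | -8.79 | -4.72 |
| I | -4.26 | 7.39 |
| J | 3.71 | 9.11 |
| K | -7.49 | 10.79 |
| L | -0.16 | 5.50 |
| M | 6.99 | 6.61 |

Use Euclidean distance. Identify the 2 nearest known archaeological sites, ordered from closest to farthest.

E, C

Distances from (4.94, 1.97):
A: √((-11.71)² + (-7.38)²) = √(137.1241 + 54.4644) = 13.84 km
B: √((-10.09)² + (-9.64)²) = √(101.8081 + 92.9296) = 13.95 km
C: √((2.88)² + (-3.79)²) = √(8.2944 + 14.3641) = 4.76 km
D: √((-11.85)² + (-6.17)²) = √(140.4225 + 38.0689) = 13.36 km
E: √((0.47)² + (-1.46)²) = √(0.2209 + 2.1316) = 1.53 km
F: √((-6.08)² + (0.65)²) = √(36.9664 + 0.4225) = 6.11 km
G: √((-6.38)² + (-3.34)²) = √(40.7044 + 11.1556) = 7.20 km
H: √((-13.73)² + (-6.69)²) = √(188.5129 + 44.7561) = 15.27 km
I: √((-9.20)² + (5.42)²) = √(84.6400 + 29.3764) = 10.68 km
J: √((-1.23)² + (7.14)²) = √(1.5129 + 50.9796) = 7.25 km
K: √((-12.43)² + (8.82)²) = √(154.5049 + 77.7924) = 15.24 km
L: √((-5.10)² + (3.53)²) = √(26.0100 + 12.4609) = 6.20 km
M: √((2.05)² + (4.64)²) = √(4.2025 + 21.5296) = 5.07 km
Sorted: E (1.53 km) < C (4.76 km) < M (5.07 km) < F (6.11 km) < …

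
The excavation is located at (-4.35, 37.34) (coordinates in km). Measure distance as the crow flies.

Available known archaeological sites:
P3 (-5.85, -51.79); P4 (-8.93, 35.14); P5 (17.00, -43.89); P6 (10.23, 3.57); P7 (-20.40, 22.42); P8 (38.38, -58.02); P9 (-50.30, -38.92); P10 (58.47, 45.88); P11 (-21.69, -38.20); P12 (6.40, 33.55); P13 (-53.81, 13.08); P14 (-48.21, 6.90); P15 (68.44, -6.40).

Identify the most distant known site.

Distances from (-4.35, 37.34):
P3: 89.14 km
P4: 5.08 km
P5: 83.99 km
P6: 36.78 km
P7: 21.91 km
P8: 104.50 km
P9: 89.03 km
P10: 63.40 km
P11: 77.50 km
P12: 11.40 km
P13: 55.09 km
P14: 53.39 km
P15: 84.92 km
Maximum: P8 at 104.50 km.

P8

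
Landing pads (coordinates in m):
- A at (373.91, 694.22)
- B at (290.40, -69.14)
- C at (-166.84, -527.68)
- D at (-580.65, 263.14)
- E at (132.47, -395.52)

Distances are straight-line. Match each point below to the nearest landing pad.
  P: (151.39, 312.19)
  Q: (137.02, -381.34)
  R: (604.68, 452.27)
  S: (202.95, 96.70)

P at (151.39, 312.19):
  A: 442.11 m
  B: 405.88 m
  C: 898.14 m
  D: 733.68 m
  E: 707.96 m
  → nearest: B (405.88 m)
Q at (137.02, -381.34):
  A: 1101.34 m
  B: 347.84 m
  C: 337.26 m
  D: 964.57 m
  E: 14.89 m
  → nearest: E (14.89 m)
R at (604.68, 452.27):
  A: 334.36 m
  B: 608.80 m
  C: 1247.21 m
  D: 1200.32 m
  E: 970.43 m
  → nearest: A (334.36 m)
S at (202.95, 96.70):
  A: 621.50 m
  B: 187.48 m
  C: 725.67 m
  D: 801.08 m
  E: 497.24 m
  → nearest: B (187.48 m)

P→B; Q→E; R→A; S→B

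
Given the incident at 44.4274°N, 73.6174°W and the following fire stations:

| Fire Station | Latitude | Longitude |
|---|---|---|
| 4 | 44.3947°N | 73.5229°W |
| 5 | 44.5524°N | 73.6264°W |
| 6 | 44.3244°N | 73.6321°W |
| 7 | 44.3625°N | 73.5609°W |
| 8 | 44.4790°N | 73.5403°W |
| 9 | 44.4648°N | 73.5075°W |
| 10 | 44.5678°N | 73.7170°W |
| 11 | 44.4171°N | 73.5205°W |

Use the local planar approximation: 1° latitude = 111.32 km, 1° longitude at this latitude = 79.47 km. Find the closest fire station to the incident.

11

Distances from 44.4274°N, 73.6174°W:
4: 8.3456 km
5: 13.9334 km
6: 11.5253 km
7: 8.5063 km
8: 8.3986 km
9: 9.6753 km
10: 17.5193 km
11: 7.7855 km
Minimum: 11 at 7.7855 km.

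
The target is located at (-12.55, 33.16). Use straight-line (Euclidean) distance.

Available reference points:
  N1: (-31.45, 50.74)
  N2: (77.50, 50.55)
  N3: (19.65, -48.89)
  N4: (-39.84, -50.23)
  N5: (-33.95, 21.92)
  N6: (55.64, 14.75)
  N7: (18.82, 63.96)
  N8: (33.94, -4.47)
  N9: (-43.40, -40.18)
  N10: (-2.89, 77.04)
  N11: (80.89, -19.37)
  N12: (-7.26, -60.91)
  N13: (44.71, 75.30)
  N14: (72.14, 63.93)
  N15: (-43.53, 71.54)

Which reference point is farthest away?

N11

Distances from (-12.55, 33.16):
N1: √((-18.90)² + (17.58)²) = √(357.2100 + 309.0564) = 25.81
N2: √((90.05)² + (17.39)²) = √(8109.0025 + 302.4121) = 91.71
N3: √((32.20)² + (-82.05)²) = √(1036.8400 + 6732.2025) = 88.14
N4: √((-27.29)² + (-83.39)²) = √(744.7441 + 6953.8921) = 87.74
N5: √((-21.40)² + (-11.24)²) = √(457.9600 + 126.3376) = 24.17
N6: √((68.19)² + (-18.41)²) = √(4649.8761 + 338.9281) = 70.63
N7: √((31.37)² + (30.80)²) = √(984.0769 + 948.6400) = 43.96
N8: √((46.49)² + (-37.63)²) = √(2161.3201 + 1416.0169) = 59.81
N9: √((-30.85)² + (-73.34)²) = √(951.7225 + 5378.7556) = 79.56
N10: √((9.66)² + (43.88)²) = √(93.3156 + 1925.4544) = 44.93
N11: √((93.44)² + (-52.53)²) = √(8731.0336 + 2759.4009) = 107.19
N12: √((5.29)² + (-94.07)²) = √(27.9841 + 8849.1649) = 94.22
N13: √((57.26)² + (42.14)²) = √(3278.7076 + 1775.7796) = 71.09
N14: √((84.69)² + (30.77)²) = √(7172.3961 + 946.7929) = 90.11
N15: √((-30.98)² + (38.38)²) = √(959.7604 + 1473.0244) = 49.32
Maximum: N11 at 107.19.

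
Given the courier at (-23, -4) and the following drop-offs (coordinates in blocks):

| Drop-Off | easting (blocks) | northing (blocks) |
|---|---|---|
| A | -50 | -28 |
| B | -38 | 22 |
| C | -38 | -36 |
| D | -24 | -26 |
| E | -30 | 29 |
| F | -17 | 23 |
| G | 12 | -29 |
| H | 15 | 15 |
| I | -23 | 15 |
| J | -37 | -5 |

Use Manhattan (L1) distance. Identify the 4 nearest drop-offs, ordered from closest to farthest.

J, I, D, F

Distances from (-23, -4):
A: 51 blocks
B: 41 blocks
C: 47 blocks
D: 23 blocks
E: 40 blocks
F: 33 blocks
G: 60 blocks
H: 57 blocks
I: 19 blocks
J: 15 blocks
Sorted: J (15 blocks) < I (19 blocks) < D (23 blocks) < F (33 blocks) < E (40 blocks) < B (41 blocks) < …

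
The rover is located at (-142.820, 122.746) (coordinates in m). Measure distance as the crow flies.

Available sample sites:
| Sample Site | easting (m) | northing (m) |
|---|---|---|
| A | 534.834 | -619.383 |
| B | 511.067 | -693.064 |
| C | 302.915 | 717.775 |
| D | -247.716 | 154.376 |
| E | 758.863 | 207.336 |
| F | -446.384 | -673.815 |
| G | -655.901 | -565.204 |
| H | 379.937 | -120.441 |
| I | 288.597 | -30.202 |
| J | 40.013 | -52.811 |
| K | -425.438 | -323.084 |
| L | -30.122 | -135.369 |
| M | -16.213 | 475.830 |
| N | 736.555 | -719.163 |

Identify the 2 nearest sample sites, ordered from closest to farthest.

D, J

Distances from (-142.820, 122.746):
A: 1004.973 m
B: 1045.521 m
C: 743.464 m
D: 109.561 m
E: 905.642 m
F: 852.444 m
G: 858.212 m
H: 576.554 m
I: 457.727 m
J: 253.472 m
K: 527.861 m
L: 281.646 m
M: 375.097 m
N: 1217.420 m
Sorted: D (109.561 m) < J (253.472 m) < L (281.646 m) < M (375.097 m) < …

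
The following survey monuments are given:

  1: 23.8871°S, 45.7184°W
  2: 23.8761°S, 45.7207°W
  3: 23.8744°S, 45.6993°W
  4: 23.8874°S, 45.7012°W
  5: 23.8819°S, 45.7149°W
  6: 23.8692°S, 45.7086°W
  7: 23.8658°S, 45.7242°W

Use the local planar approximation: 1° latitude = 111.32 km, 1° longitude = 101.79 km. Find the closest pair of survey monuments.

1 and 5

Pairwise distances:
1–2: √((0.0110·111.32)² + (-0.0023·101.79)²) = √(1.499449 + 0.054811) = 1.2467 km
1–3: √((0.0127·111.32)² + (0.0191·101.79)²) = √(1.998729 + 3.779871) = 2.4039 km
1–4: √((-0.0003·111.32)² + (0.0172·101.79)²) = √(0.001115 + 3.065259) = 1.7511 km
1–5: √((0.0052·111.32)² + (0.0035·101.79)²) = √(0.335084 + 0.126925) = 0.6797 km
1–6: √((0.0179·111.32)² + (0.0098·101.79)²) = √(3.970566 + 0.995090) = 2.2284 km
1–7: √((0.0213·111.32)² + (-0.0058·101.79)²) = √(5.622191 + 0.348551) = 2.4435 km
2–3: √((0.0017·111.32)² + (0.0214·101.79)²) = √(0.035813 + 4.745017) = 2.1865 km
2–4: √((-0.0113·111.32)² + (0.0195·101.79)²) = √(1.582353 + 3.939848) = 2.3499 km
2–5: √((-0.0058·111.32)² + (0.0058·101.79)²) = √(0.416872 + 0.348551) = 0.8749 km
2–6: √((0.0069·111.32)² + (0.0121·101.79)²) = √(0.589990 + 1.516984) = 1.4515 km
2–7: √((0.0103·111.32)² + (-0.0035·101.79)²) = √(1.314682 + 0.126925) = 1.2007 km
3–4: √((-0.0130·111.32)² + (-0.0019·101.79)²) = √(2.094272 + 0.037404) = 1.4600 km
3–5: √((-0.0075·111.32)² + (-0.0156·101.79)²) = √(0.697058 + 2.521503) = 1.7940 km
3–6: √((0.0052·111.32)² + (-0.0093·101.79)²) = √(0.335084 + 0.896141) = 1.1096 km
3–7: √((0.0086·111.32)² + (-0.0249·101.79)²) = √(0.916523 + 6.424050) = 2.7093 km
4–5: √((0.0055·111.32)² + (-0.0137·101.79)²) = √(0.374862 + 1.944694) = 1.5230 km
4–6: √((0.0182·111.32)² + (-0.0074·101.79)²) = √(4.104773 + 0.567380) = 2.1615 km
4–7: √((0.0216·111.32)² + (-0.0230·101.79)²) = √(5.781678 + 5.481077) = 3.3560 km
5–6: √((0.0127·111.32)² + (0.0063·101.79)²) = √(1.998729 + 0.411236) = 1.5524 km
5–7: √((0.0161·111.32)² + (-0.0093·101.79)²) = √(3.212167 + 0.896141) = 2.0269 km
6–7: √((0.0034·111.32)² + (-0.0156·101.79)²) = √(0.143253 + 2.521503) = 1.6324 km
Closest pair: 1–5 at 0.6797 km.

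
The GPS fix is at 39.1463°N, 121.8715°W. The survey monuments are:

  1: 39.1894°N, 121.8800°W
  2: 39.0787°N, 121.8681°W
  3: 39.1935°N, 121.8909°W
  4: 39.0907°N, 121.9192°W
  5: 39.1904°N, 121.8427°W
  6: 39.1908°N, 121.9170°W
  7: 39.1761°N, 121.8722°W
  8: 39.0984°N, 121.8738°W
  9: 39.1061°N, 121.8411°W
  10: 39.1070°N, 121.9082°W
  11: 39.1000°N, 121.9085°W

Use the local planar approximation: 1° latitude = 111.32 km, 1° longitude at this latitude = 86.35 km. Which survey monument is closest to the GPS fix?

7

Distances from 39.1463°N, 121.8715°W:
1: √((0.0431·111.32)² + (-0.0085·86.35)²) = √(23.019768 + 0.538719) = 4.8537 km
2: √((-0.0676·111.32)² + (0.0034·86.35)²) = √(56.629117 + 0.086195) = 7.5310 km
3: √((0.0472·111.32)² + (-0.0194·86.35)²) = √(27.607711 + 2.806262) = 5.5149 km
4: √((-0.0556·111.32)² + (-0.0477·86.35)²) = √(38.308573 + 16.965296) = 7.4346 km
5: √((0.0441·111.32)² + (0.0288·86.35)²) = √(24.100362 + 6.184572) = 5.5032 km
6: √((0.0445·111.32)² + (-0.0455·86.35)²) = √(24.539540 + 15.436452) = 6.3227 km
7: √((0.0298·111.32)² + (-0.0007·86.35)²) = √(11.004718 + 0.003654) = 3.3179 km
8: √((-0.0479·111.32)² + (-0.0023·86.35)²) = √(28.432655 + 0.039444) = 5.3359 km
9: √((-0.0402·111.32)² + (0.0304·86.35)²) = √(20.026198 + 6.890835) = 5.1882 km
10: √((-0.0393·111.32)² + (-0.0367·86.35)²) = √(19.139540 + 10.042846) = 5.4021 km
11: √((-0.0463·111.32)² + (-0.0370·86.35)²) = √(26.564912 + 10.207706) = 6.0640 km
Minimum: 7 at 3.3179 km.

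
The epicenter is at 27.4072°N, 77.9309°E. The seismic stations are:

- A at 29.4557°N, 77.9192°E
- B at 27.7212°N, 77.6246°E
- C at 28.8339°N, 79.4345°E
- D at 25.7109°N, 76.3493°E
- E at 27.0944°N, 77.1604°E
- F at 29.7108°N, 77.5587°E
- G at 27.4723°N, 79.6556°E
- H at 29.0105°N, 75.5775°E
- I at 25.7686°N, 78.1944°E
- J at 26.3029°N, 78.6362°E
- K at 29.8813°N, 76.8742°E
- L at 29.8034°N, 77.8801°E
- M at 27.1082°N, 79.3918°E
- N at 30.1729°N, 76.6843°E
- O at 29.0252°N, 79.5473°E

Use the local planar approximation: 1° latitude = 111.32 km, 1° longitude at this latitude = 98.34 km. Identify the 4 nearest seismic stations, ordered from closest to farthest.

Distances from 27.4072°N, 77.9309°E:
A: 228.0419 km
B: 46.1424 km
C: 216.9969 km
D: 244.6397 km
E: 83.3891 km
F: 259.0358 km
G: 169.7618 km
H: 292.2606 km
I: 184.2403 km
J: 141.1476 km
K: 294.3687 km
L: 266.7918 km
M: 147.4703 km
N: 331.3867 km
O: 240.2269 km
Sorted: B (46.1424 km) < E (83.3891 km) < J (141.1476 km) < M (147.4703 km) < G (169.7618 km) < I (184.2403 km) < …

B, E, J, M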